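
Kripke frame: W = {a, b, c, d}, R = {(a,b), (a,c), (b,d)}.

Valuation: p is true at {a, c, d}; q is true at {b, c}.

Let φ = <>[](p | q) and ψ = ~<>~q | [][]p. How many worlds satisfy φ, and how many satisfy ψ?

For <>[](p | q):
a: successors {b, c}; [](p | q) there: b:T, c:T. ✓
b: successors {d}; [](p | q) there: d:T. ✓
c: no successors, so <>[](p | q) fails. ✗
d: no successors, so <>[](p | q) fails. ✗
— 2 worlds.
For ~<>~q | [][]p:
a: ~<>~q is T, [][]p is T. ✓
b: ~<>~q is F, [][]p is T. ✓
c: ~<>~q is T, [][]p is T. ✓
d: ~<>~q is T, [][]p is T. ✓
— 4 worlds.

2 and 4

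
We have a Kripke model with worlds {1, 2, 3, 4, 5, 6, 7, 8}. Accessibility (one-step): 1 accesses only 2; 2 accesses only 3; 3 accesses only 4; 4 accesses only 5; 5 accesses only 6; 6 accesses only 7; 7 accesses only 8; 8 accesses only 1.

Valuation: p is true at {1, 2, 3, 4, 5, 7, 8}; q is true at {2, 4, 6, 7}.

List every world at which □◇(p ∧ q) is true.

{2, 5, 8}

1: successors {2}; ◇(p ∧ q) there: 2:F. ✗
2: successors {3}; ◇(p ∧ q) there: 3:T. ✓
3: successors {4}; ◇(p ∧ q) there: 4:F. ✗
4: successors {5}; ◇(p ∧ q) there: 5:F. ✗
5: successors {6}; ◇(p ∧ q) there: 6:T. ✓
6: successors {7}; ◇(p ∧ q) there: 7:F. ✗
7: successors {8}; ◇(p ∧ q) there: 8:F. ✗
8: successors {1}; ◇(p ∧ q) there: 1:T. ✓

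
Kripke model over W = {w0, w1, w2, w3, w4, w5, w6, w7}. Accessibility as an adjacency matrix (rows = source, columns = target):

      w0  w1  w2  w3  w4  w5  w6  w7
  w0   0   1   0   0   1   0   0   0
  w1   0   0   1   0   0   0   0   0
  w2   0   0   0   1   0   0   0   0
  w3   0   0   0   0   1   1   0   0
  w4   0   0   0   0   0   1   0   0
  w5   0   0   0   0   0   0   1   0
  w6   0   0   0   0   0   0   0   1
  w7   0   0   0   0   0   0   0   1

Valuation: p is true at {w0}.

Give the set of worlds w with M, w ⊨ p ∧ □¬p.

w0: p is T, □¬p is T. ✓
w1: p is F, □¬p is T. ✗
w2: p is F, □¬p is T. ✗
w3: p is F, □¬p is T. ✗
w4: p is F, □¬p is T. ✗
w5: p is F, □¬p is T. ✗
w6: p is F, □¬p is T. ✗
w7: p is F, □¬p is T. ✗

{w0}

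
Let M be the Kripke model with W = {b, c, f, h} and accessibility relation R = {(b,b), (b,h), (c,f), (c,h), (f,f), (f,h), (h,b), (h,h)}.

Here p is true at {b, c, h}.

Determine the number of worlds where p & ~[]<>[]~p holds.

3

b: p is T, ~[]<>[]~p is T. ✓
c: p is T, ~[]<>[]~p is T. ✓
f: p is F, ~[]<>[]~p is T. ✗
h: p is T, ~[]<>[]~p is T. ✓
Satisfying worlds: {b, c, h}.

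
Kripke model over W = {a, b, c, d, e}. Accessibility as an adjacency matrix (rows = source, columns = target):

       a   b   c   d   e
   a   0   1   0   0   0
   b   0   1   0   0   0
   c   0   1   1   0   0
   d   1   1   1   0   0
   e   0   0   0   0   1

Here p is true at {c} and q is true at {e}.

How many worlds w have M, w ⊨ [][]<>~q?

a: successors {b}; []<>~q there: b:T. ✓
b: successors {b}; []<>~q there: b:T. ✓
c: successors {b, c}; []<>~q there: b:T, c:T. ✓
d: successors {a, b, c}; []<>~q there: a:T, b:T, c:T. ✓
e: successors {e}; []<>~q there: e:F. ✗
Satisfying worlds: {a, b, c, d}.

4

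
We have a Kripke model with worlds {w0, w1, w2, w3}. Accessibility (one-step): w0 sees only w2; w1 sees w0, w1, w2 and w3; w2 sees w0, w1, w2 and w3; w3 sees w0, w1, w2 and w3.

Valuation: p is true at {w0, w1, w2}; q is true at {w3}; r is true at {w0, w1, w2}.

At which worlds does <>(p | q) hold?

{w0, w1, w2, w3}

w0: successors {w2}; p | q there: w2:T. ✓
w1: successors {w0, w1, w2, w3}; p | q there: w0:T, w1:T, w2:T, w3:T. ✓
w2: successors {w0, w1, w2, w3}; p | q there: w0:T, w1:T, w2:T, w3:T. ✓
w3: successors {w0, w1, w2, w3}; p | q there: w0:T, w1:T, w2:T, w3:T. ✓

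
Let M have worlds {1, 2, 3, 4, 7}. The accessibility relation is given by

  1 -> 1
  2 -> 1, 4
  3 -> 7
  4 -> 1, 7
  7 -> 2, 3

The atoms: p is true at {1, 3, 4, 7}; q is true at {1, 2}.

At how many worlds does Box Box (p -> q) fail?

4

1: successors {1}; Box (p -> q) there: 1:T. ✓
2: successors {1, 4}; Box (p -> q) there: 1:T, 4:F. ✗
3: successors {7}; Box (p -> q) there: 7:F. ✗
4: successors {1, 7}; Box (p -> q) there: 1:T, 7:F. ✗
7: successors {2, 3}; Box (p -> q) there: 2:F, 3:F. ✗
Satisfying worlds: {1}.
So Box Box (p -> q) fails at the other 4 worlds.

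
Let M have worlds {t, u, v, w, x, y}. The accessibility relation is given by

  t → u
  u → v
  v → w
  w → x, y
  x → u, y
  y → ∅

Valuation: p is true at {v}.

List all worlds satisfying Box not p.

{t, v, w, x, y}

t: successors {u}; not p there: u:T. ✓
u: successors {v}; not p there: v:F. ✗
v: successors {w}; not p there: w:T. ✓
w: successors {x, y}; not p there: x:T, y:T. ✓
x: successors {u, y}; not p there: u:T, y:T. ✓
y: no successors, so Box not p holds vacuously. ✓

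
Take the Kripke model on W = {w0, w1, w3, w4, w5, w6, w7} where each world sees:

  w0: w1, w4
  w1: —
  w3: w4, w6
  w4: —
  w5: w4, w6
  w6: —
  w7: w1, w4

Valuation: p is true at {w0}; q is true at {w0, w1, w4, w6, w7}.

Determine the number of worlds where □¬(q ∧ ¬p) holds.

w0: successors {w1, w4}; ¬(q ∧ ¬p) there: w1:F, w4:F. ✗
w1: no successors, so □¬(q ∧ ¬p) holds vacuously. ✓
w3: successors {w4, w6}; ¬(q ∧ ¬p) there: w4:F, w6:F. ✗
w4: no successors, so □¬(q ∧ ¬p) holds vacuously. ✓
w5: successors {w4, w6}; ¬(q ∧ ¬p) there: w4:F, w6:F. ✗
w6: no successors, so □¬(q ∧ ¬p) holds vacuously. ✓
w7: successors {w1, w4}; ¬(q ∧ ¬p) there: w1:F, w4:F. ✗
Satisfying worlds: {w1, w4, w6}.

3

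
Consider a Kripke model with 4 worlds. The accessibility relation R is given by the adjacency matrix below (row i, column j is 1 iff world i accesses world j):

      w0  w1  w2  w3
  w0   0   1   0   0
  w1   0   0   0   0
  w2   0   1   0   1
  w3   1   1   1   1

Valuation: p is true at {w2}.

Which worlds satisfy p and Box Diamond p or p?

{w2}

w0: p and Box Diamond p is F, p is F. ✗
w1: p and Box Diamond p is F, p is F. ✗
w2: p and Box Diamond p is F, p is T. ✓
w3: p and Box Diamond p is F, p is F. ✗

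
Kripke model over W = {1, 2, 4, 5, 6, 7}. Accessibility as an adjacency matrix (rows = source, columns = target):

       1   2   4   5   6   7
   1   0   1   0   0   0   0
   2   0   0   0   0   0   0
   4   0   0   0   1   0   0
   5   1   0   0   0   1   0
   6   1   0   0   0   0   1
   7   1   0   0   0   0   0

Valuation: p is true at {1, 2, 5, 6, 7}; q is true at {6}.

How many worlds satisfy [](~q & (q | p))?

5

1: successors {2}; ~q & (q | p) there: 2:T. ✓
2: no successors, so [](~q & (q | p)) holds vacuously. ✓
4: successors {5}; ~q & (q | p) there: 5:T. ✓
5: successors {1, 6}; ~q & (q | p) there: 1:T, 6:F. ✗
6: successors {1, 7}; ~q & (q | p) there: 1:T, 7:T. ✓
7: successors {1}; ~q & (q | p) there: 1:T. ✓
Satisfying worlds: {1, 2, 4, 6, 7}.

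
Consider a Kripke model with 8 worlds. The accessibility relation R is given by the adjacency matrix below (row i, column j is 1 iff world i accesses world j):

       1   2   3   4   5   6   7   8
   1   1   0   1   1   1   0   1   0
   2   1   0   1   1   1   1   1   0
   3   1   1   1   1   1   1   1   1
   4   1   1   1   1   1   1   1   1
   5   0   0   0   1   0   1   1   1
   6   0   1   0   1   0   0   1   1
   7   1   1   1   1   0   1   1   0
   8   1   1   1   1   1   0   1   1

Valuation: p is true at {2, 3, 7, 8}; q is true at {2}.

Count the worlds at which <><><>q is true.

8

1: successors {1, 3, 4, 5, 7}; <><>q there: 1:T, 3:T, 4:T, 5:T, 7:T. ✓
2: successors {1, 3, 4, 5, 6, 7}; <><>q there: 1:T, 3:T, 4:T, 5:T, 6:T, 7:T. ✓
3: successors {1, 2, 3, 4, 5, 6, 7, 8}; <><>q there: 1:T, 2:T, 3:T, 4:T, 5:T, 6:T, 7:T, 8:T. ✓
4: successors {1, 2, 3, 4, 5, 6, 7, 8}; <><>q there: 1:T, 2:T, 3:T, 4:T, 5:T, 6:T, 7:T, 8:T. ✓
5: successors {4, 6, 7, 8}; <><>q there: 4:T, 6:T, 7:T, 8:T. ✓
6: successors {2, 4, 7, 8}; <><>q there: 2:T, 4:T, 7:T, 8:T. ✓
7: successors {1, 2, 3, 4, 6, 7}; <><>q there: 1:T, 2:T, 3:T, 4:T, 6:T, 7:T. ✓
8: successors {1, 2, 3, 4, 5, 7, 8}; <><>q there: 1:T, 2:T, 3:T, 4:T, 5:T, 7:T, 8:T. ✓
Satisfying worlds: {1, 2, 3, 4, 5, 6, 7, 8}.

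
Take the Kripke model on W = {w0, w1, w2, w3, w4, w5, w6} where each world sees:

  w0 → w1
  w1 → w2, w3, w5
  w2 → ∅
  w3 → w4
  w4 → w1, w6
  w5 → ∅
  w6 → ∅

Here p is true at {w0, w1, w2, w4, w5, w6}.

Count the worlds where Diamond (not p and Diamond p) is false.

w0: successors {w1}; not p and Diamond p there: w1:F. ✗
w1: successors {w2, w3, w5}; not p and Diamond p there: w2:F, w3:T, w5:F. ✓
w2: no successors, so Diamond (not p and Diamond p) fails. ✗
w3: successors {w4}; not p and Diamond p there: w4:F. ✗
w4: successors {w1, w6}; not p and Diamond p there: w1:F, w6:F. ✗
w5: no successors, so Diamond (not p and Diamond p) fails. ✗
w6: no successors, so Diamond (not p and Diamond p) fails. ✗
Satisfying worlds: {w1}.
So Diamond (not p and Diamond p) fails at the other 6 worlds.

6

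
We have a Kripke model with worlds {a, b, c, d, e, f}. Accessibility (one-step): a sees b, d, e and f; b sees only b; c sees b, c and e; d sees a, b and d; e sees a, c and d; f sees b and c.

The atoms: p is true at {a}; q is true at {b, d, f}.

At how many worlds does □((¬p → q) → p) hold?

0

a: successors {b, d, e, f}; (¬p → q) → p there: b:F, d:F, e:T, f:F. ✗
b: successors {b}; (¬p → q) → p there: b:F. ✗
c: successors {b, c, e}; (¬p → q) → p there: b:F, c:T, e:T. ✗
d: successors {a, b, d}; (¬p → q) → p there: a:T, b:F, d:F. ✗
e: successors {a, c, d}; (¬p → q) → p there: a:T, c:T, d:F. ✗
f: successors {b, c}; (¬p → q) → p there: b:F, c:T. ✗
Satisfying worlds: ∅.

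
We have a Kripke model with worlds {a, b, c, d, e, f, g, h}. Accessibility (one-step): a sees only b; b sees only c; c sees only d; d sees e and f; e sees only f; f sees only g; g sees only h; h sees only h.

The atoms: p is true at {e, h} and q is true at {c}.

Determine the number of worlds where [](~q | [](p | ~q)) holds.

8

a: successors {b}; ~q | [](p | ~q) there: b:T. ✓
b: successors {c}; ~q | [](p | ~q) there: c:T. ✓
c: successors {d}; ~q | [](p | ~q) there: d:T. ✓
d: successors {e, f}; ~q | [](p | ~q) there: e:T, f:T. ✓
e: successors {f}; ~q | [](p | ~q) there: f:T. ✓
f: successors {g}; ~q | [](p | ~q) there: g:T. ✓
g: successors {h}; ~q | [](p | ~q) there: h:T. ✓
h: successors {h}; ~q | [](p | ~q) there: h:T. ✓
Satisfying worlds: {a, b, c, d, e, f, g, h}.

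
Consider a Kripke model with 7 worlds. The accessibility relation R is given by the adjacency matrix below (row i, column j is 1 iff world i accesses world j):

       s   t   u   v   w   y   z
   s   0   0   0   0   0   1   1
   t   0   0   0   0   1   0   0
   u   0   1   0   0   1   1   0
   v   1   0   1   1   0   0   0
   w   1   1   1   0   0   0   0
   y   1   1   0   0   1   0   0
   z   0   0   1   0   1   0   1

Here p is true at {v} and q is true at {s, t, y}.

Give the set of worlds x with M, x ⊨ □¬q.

{t, z}

s: successors {y, z}; ¬q there: y:F, z:T. ✗
t: successors {w}; ¬q there: w:T. ✓
u: successors {t, w, y}; ¬q there: t:F, w:T, y:F. ✗
v: successors {s, u, v}; ¬q there: s:F, u:T, v:T. ✗
w: successors {s, t, u}; ¬q there: s:F, t:F, u:T. ✗
y: successors {s, t, w}; ¬q there: s:F, t:F, w:T. ✗
z: successors {u, w, z}; ¬q there: u:T, w:T, z:T. ✓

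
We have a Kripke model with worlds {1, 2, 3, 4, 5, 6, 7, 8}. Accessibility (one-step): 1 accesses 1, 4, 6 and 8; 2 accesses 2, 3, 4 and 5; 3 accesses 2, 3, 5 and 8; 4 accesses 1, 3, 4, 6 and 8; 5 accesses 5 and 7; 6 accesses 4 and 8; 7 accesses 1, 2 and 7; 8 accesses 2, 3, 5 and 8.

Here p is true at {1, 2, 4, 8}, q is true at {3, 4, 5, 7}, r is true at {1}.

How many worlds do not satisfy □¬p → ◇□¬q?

1: □¬p is F, ◇□¬q is F. ✓
2: □¬p is F, ◇□¬q is F. ✓
3: □¬p is F, ◇□¬q is F. ✓
4: □¬p is F, ◇□¬q is F. ✓
5: □¬p is T, ◇□¬q is F. ✗
6: □¬p is F, ◇□¬q is F. ✓
7: □¬p is F, ◇□¬q is F. ✓
8: □¬p is F, ◇□¬q is F. ✓
Satisfying worlds: {1, 2, 3, 4, 6, 7, 8}.
So □¬p → ◇□¬q fails at the other 1 world.

1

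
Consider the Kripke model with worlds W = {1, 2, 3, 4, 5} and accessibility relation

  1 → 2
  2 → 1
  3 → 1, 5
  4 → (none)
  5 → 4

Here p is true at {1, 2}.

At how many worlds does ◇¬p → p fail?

1: ◇¬p is F, p is T. ✓
2: ◇¬p is F, p is T. ✓
3: ◇¬p is T, p is F. ✗
4: ◇¬p is F, p is F. ✓
5: ◇¬p is T, p is F. ✗
Satisfying worlds: {1, 2, 4}.
So ◇¬p → p fails at the other 2 worlds.

2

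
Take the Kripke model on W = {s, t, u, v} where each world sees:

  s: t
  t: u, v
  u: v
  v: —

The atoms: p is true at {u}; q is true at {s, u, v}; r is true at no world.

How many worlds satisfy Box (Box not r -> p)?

1

s: successors {t}; Box not r -> p there: t:F. ✗
t: successors {u, v}; Box not r -> p there: u:T, v:F. ✗
u: successors {v}; Box not r -> p there: v:F. ✗
v: no successors, so Box (Box not r -> p) holds vacuously. ✓
Satisfying worlds: {v}.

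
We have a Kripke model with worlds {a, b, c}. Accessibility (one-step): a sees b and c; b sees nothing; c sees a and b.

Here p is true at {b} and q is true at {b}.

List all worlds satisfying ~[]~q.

a: []~q is F. ✓
b: []~q is T. ✗
c: []~q is F. ✓

{a, c}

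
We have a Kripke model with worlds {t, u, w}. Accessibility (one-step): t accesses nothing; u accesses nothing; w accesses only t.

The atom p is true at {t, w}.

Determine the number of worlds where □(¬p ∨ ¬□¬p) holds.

t: no successors, so □(¬p ∨ ¬□¬p) holds vacuously. ✓
u: no successors, so □(¬p ∨ ¬□¬p) holds vacuously. ✓
w: successors {t}; ¬p ∨ ¬□¬p there: t:F. ✗
Satisfying worlds: {t, u}.

2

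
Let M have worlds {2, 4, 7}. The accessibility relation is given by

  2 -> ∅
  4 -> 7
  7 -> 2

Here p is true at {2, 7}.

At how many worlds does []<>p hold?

2: no successors, so []<>p holds vacuously. ✓
4: successors {7}; <>p there: 7:T. ✓
7: successors {2}; <>p there: 2:F. ✗
Satisfying worlds: {2, 4}.

2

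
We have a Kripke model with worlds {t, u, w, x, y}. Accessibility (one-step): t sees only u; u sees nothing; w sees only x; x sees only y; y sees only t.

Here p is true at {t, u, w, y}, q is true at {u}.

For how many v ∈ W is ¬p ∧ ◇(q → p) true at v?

1

t: ¬p is F, ◇(q → p) is T. ✗
u: ¬p is F, ◇(q → p) is F. ✗
w: ¬p is F, ◇(q → p) is T. ✗
x: ¬p is T, ◇(q → p) is T. ✓
y: ¬p is F, ◇(q → p) is T. ✗
Satisfying worlds: {x}.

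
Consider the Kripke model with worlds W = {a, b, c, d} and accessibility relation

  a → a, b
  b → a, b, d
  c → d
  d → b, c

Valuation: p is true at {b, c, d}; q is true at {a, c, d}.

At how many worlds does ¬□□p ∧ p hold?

2

a: ¬□□p is T, p is F. ✗
b: ¬□□p is T, p is T. ✓
c: ¬□□p is F, p is T. ✗
d: ¬□□p is T, p is T. ✓
Satisfying worlds: {b, d}.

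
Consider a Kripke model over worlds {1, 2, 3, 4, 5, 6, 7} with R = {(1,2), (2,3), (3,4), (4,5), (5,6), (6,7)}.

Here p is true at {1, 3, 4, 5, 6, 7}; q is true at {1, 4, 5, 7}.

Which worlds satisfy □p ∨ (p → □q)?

{2, 3, 4, 5, 6, 7}

1: □p is F, p → □q is F. ✗
2: □p is T, p → □q is T. ✓
3: □p is T, p → □q is T. ✓
4: □p is T, p → □q is T. ✓
5: □p is T, p → □q is F. ✓
6: □p is T, p → □q is T. ✓
7: □p is T, p → □q is T. ✓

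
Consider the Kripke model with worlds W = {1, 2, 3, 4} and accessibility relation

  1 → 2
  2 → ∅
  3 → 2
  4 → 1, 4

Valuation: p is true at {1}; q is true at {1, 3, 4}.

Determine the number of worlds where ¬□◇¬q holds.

1: □◇¬q is F. ✓
2: □◇¬q is T. ✗
3: □◇¬q is F. ✓
4: □◇¬q is F. ✓
Satisfying worlds: {1, 3, 4}.

3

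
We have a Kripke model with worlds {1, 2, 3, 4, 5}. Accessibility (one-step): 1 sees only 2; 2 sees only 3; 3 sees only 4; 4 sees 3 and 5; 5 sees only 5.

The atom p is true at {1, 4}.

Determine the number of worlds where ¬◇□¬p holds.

1: ◇□¬p is T. ✗
2: ◇□¬p is F. ✓
3: ◇□¬p is T. ✗
4: ◇□¬p is T. ✗
5: ◇□¬p is T. ✗
Satisfying worlds: {2}.

1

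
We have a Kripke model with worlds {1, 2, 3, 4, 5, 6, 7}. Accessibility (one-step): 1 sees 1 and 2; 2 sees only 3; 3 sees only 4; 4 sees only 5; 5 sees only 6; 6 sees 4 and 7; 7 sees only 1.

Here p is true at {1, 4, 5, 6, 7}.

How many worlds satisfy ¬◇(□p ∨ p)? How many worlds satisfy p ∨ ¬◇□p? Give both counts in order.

0 and 5

For ¬◇(□p ∨ p):
1: ◇(□p ∨ p) is T. ✗
2: ◇(□p ∨ p) is T. ✗
3: ◇(□p ∨ p) is T. ✗
4: ◇(□p ∨ p) is T. ✗
5: ◇(□p ∨ p) is T. ✗
6: ◇(□p ∨ p) is T. ✗
7: ◇(□p ∨ p) is T. ✗
— 0 worlds.
For p ∨ ¬◇□p:
1: p is T, ¬◇□p is T. ✓
2: p is F, ¬◇□p is F. ✗
3: p is F, ¬◇□p is F. ✗
4: p is T, ¬◇□p is F. ✓
5: p is T, ¬◇□p is F. ✓
6: p is T, ¬◇□p is F. ✓
7: p is T, ¬◇□p is T. ✓
— 5 worlds.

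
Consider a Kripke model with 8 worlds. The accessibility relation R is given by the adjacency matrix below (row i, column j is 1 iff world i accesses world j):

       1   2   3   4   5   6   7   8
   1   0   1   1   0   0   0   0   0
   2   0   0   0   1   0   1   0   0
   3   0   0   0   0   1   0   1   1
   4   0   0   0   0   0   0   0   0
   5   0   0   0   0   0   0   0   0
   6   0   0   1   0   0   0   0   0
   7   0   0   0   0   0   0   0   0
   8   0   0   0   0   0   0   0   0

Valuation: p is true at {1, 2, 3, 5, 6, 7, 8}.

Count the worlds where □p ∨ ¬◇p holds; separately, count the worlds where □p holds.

For □p ∨ ¬◇p:
1: □p is T, ¬◇p is F. ✓
2: □p is F, ¬◇p is F. ✗
3: □p is T, ¬◇p is F. ✓
4: □p is T, ¬◇p is T. ✓
5: □p is T, ¬◇p is T. ✓
6: □p is T, ¬◇p is F. ✓
7: □p is T, ¬◇p is T. ✓
8: □p is T, ¬◇p is T. ✓
— 7 worlds.
For □p:
1: successors {2, 3}; p there: 2:T, 3:T. ✓
2: successors {4, 6}; p there: 4:F, 6:T. ✗
3: successors {5, 7, 8}; p there: 5:T, 7:T, 8:T. ✓
4: no successors, so □p holds vacuously. ✓
5: no successors, so □p holds vacuously. ✓
6: successors {3}; p there: 3:T. ✓
7: no successors, so □p holds vacuously. ✓
8: no successors, so □p holds vacuously. ✓
— 7 worlds.

7 and 7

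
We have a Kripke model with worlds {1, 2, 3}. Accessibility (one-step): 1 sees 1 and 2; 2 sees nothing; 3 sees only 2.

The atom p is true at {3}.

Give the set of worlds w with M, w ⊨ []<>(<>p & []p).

1: successors {1, 2}; <>(<>p & []p) there: 1:F, 2:F. ✗
2: no successors, so []<>(<>p & []p) holds vacuously. ✓
3: successors {2}; <>(<>p & []p) there: 2:F. ✗

{2}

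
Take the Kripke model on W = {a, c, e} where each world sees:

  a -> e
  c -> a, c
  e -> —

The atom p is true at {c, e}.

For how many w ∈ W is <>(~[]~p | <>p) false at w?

2

a: successors {e}; ~[]~p | <>p there: e:F. ✗
c: successors {a, c}; ~[]~p | <>p there: a:T, c:T. ✓
e: no successors, so <>(~[]~p | <>p) fails. ✗
Satisfying worlds: {c}.
So <>(~[]~p | <>p) fails at the other 2 worlds.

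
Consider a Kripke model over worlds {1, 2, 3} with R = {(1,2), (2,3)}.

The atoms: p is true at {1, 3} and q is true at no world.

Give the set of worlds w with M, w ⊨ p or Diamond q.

1: p is T, Diamond q is F. ✓
2: p is F, Diamond q is F. ✗
3: p is T, Diamond q is F. ✓

{1, 3}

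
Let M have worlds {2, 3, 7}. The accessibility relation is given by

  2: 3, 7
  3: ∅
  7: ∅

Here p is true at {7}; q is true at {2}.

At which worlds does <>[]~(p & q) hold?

{2}

2: successors {3, 7}; []~(p & q) there: 3:T, 7:T. ✓
3: no successors, so <>[]~(p & q) fails. ✗
7: no successors, so <>[]~(p & q) fails. ✗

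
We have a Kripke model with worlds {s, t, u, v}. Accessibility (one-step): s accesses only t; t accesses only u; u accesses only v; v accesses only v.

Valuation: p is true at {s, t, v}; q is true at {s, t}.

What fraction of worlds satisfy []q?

s: successors {t}; q there: t:T. ✓
t: successors {u}; q there: u:F. ✗
u: successors {v}; q there: v:F. ✗
v: successors {v}; q there: v:F. ✗
That's 1 of 4 worlds, so 1/4.

1/4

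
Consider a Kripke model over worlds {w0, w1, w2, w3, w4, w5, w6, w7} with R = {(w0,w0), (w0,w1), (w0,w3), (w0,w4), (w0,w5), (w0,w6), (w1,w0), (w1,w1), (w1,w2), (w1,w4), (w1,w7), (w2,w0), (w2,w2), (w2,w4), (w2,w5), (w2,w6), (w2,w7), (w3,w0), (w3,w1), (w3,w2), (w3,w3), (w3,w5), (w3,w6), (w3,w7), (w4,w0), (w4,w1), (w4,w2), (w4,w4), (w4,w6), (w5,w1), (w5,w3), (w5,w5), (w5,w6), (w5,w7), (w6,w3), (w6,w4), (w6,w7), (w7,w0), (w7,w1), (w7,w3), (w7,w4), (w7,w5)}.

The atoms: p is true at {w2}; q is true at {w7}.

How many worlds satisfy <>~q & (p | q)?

2

w0: <>~q is T, p | q is F. ✗
w1: <>~q is T, p | q is F. ✗
w2: <>~q is T, p | q is T. ✓
w3: <>~q is T, p | q is F. ✗
w4: <>~q is T, p | q is F. ✗
w5: <>~q is T, p | q is F. ✗
w6: <>~q is T, p | q is F. ✗
w7: <>~q is T, p | q is T. ✓
Satisfying worlds: {w2, w7}.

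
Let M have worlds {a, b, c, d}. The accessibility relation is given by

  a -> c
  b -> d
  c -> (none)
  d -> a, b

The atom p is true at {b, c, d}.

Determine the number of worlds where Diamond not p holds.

1

a: successors {c}; not p there: c:F. ✗
b: successors {d}; not p there: d:F. ✗
c: no successors, so Diamond not p fails. ✗
d: successors {a, b}; not p there: a:T, b:F. ✓
Satisfying worlds: {d}.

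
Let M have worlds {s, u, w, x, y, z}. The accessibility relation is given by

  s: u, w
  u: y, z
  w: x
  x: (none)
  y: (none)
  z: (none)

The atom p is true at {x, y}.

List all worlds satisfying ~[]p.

s: []p is F. ✓
u: []p is F. ✓
w: []p is T. ✗
x: []p is T. ✗
y: []p is T. ✗
z: []p is T. ✗

{s, u}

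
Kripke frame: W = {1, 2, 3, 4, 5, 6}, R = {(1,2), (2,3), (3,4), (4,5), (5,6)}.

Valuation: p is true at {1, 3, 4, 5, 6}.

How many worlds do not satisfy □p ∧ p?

1: □p is F, p is T. ✗
2: □p is T, p is F. ✗
3: □p is T, p is T. ✓
4: □p is T, p is T. ✓
5: □p is T, p is T. ✓
6: □p is T, p is T. ✓
Satisfying worlds: {3, 4, 5, 6}.
So □p ∧ p fails at the other 2 worlds.

2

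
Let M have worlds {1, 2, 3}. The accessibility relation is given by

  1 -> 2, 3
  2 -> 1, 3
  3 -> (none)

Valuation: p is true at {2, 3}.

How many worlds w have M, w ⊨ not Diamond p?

1: Diamond p is T. ✗
2: Diamond p is T. ✗
3: Diamond p is F. ✓
Satisfying worlds: {3}.

1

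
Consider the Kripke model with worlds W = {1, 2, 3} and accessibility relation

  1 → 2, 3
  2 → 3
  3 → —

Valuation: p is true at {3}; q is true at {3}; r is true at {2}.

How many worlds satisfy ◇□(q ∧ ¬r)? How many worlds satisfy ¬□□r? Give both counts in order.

For ◇□(q ∧ ¬r):
1: successors {2, 3}; □(q ∧ ¬r) there: 2:T, 3:T. ✓
2: successors {3}; □(q ∧ ¬r) there: 3:T. ✓
3: no successors, so ◇□(q ∧ ¬r) fails. ✗
— 2 worlds.
For ¬□□r:
1: □□r is F. ✓
2: □□r is T. ✗
3: □□r is T. ✗
— 1 world.

2 and 1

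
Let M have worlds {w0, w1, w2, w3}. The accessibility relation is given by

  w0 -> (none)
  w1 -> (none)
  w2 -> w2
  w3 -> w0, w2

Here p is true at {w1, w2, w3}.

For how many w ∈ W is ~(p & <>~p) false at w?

1

w0: p & <>~p is F. ✓
w1: p & <>~p is F. ✓
w2: p & <>~p is F. ✓
w3: p & <>~p is T. ✗
Satisfying worlds: {w0, w1, w2}.
So ~(p & <>~p) fails at the other 1 world.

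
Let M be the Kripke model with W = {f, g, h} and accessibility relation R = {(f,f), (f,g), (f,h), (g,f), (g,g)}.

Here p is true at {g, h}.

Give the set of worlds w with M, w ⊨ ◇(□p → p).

f: successors {f, g, h}; □p → p there: f:T, g:T, h:T. ✓
g: successors {f, g}; □p → p there: f:T, g:T. ✓
h: no successors, so ◇(□p → p) fails. ✗

{f, g}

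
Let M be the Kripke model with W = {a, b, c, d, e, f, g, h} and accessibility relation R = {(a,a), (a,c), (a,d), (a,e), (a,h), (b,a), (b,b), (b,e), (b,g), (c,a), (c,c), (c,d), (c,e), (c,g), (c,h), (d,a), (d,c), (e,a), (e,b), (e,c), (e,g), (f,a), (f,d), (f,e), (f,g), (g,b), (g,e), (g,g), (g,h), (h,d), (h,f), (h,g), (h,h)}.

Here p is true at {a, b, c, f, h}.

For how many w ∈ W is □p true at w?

a: successors {a, c, d, e, h}; p there: a:T, c:T, d:F, e:F, h:T. ✗
b: successors {a, b, e, g}; p there: a:T, b:T, e:F, g:F. ✗
c: successors {a, c, d, e, g, h}; p there: a:T, c:T, d:F, e:F, g:F, h:T. ✗
d: successors {a, c}; p there: a:T, c:T. ✓
e: successors {a, b, c, g}; p there: a:T, b:T, c:T, g:F. ✗
f: successors {a, d, e, g}; p there: a:T, d:F, e:F, g:F. ✗
g: successors {b, e, g, h}; p there: b:T, e:F, g:F, h:T. ✗
h: successors {d, f, g, h}; p there: d:F, f:T, g:F, h:T. ✗
Satisfying worlds: {d}.

1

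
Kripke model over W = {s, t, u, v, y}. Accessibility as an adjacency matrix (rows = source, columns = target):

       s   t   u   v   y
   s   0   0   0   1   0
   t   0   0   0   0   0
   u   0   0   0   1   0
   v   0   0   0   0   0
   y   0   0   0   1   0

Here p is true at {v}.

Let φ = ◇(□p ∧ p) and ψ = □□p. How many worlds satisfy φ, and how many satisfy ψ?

3 and 5

For ◇(□p ∧ p):
s: successors {v}; □p ∧ p there: v:T. ✓
t: no successors, so ◇(□p ∧ p) fails. ✗
u: successors {v}; □p ∧ p there: v:T. ✓
v: no successors, so ◇(□p ∧ p) fails. ✗
y: successors {v}; □p ∧ p there: v:T. ✓
— 3 worlds.
For □□p:
s: successors {v}; □p there: v:T. ✓
t: no successors, so □□p holds vacuously. ✓
u: successors {v}; □p there: v:T. ✓
v: no successors, so □□p holds vacuously. ✓
y: successors {v}; □p there: v:T. ✓
— 5 worlds.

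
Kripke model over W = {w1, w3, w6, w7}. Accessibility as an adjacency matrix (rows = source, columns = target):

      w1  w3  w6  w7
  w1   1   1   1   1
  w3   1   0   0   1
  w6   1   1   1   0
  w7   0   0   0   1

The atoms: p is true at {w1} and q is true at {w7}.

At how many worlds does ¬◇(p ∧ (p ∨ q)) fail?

w1: ◇(p ∧ (p ∨ q)) is T. ✗
w3: ◇(p ∧ (p ∨ q)) is T. ✗
w6: ◇(p ∧ (p ∨ q)) is T. ✗
w7: ◇(p ∧ (p ∨ q)) is F. ✓
Satisfying worlds: {w7}.
So ¬◇(p ∧ (p ∨ q)) fails at the other 3 worlds.

3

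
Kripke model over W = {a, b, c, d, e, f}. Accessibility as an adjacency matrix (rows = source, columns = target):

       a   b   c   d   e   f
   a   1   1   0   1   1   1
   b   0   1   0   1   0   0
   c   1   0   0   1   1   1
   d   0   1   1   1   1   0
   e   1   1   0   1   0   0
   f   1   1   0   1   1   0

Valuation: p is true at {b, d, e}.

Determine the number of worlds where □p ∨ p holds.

3

a: □p is F, p is F. ✗
b: □p is T, p is T. ✓
c: □p is F, p is F. ✗
d: □p is F, p is T. ✓
e: □p is F, p is T. ✓
f: □p is F, p is F. ✗
Satisfying worlds: {b, d, e}.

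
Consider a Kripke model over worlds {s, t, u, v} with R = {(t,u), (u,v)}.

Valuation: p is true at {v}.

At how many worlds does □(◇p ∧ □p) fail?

1

s: no successors, so □(◇p ∧ □p) holds vacuously. ✓
t: successors {u}; ◇p ∧ □p there: u:T. ✓
u: successors {v}; ◇p ∧ □p there: v:F. ✗
v: no successors, so □(◇p ∧ □p) holds vacuously. ✓
Satisfying worlds: {s, t, v}.
So □(◇p ∧ □p) fails at the other 1 world.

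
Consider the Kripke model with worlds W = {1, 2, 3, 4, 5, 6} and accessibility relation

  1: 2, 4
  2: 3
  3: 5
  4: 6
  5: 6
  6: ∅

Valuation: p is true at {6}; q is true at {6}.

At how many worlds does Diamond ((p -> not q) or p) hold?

1: successors {2, 4}; (p -> not q) or p there: 2:T, 4:T. ✓
2: successors {3}; (p -> not q) or p there: 3:T. ✓
3: successors {5}; (p -> not q) or p there: 5:T. ✓
4: successors {6}; (p -> not q) or p there: 6:T. ✓
5: successors {6}; (p -> not q) or p there: 6:T. ✓
6: no successors, so Diamond ((p -> not q) or p) fails. ✗
Satisfying worlds: {1, 2, 3, 4, 5}.

5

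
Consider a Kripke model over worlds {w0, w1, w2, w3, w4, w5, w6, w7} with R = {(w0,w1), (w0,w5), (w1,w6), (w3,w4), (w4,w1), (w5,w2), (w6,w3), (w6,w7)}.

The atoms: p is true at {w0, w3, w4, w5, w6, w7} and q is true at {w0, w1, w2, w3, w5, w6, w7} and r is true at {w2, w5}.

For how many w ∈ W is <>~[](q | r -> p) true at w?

w0: successors {w1, w5}; ~[](q | r -> p) there: w1:F, w5:T. ✓
w1: successors {w6}; ~[](q | r -> p) there: w6:F. ✗
w2: no successors, so <>~[](q | r -> p) fails. ✗
w3: successors {w4}; ~[](q | r -> p) there: w4:T. ✓
w4: successors {w1}; ~[](q | r -> p) there: w1:F. ✗
w5: successors {w2}; ~[](q | r -> p) there: w2:F. ✗
w6: successors {w3, w7}; ~[](q | r -> p) there: w3:F, w7:F. ✗
w7: no successors, so <>~[](q | r -> p) fails. ✗
Satisfying worlds: {w0, w3}.

2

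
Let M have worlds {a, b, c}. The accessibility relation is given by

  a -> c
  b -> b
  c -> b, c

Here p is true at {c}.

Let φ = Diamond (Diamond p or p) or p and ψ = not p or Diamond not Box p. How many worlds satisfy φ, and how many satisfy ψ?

For Diamond (Diamond p or p) or p:
a: Diamond (Diamond p or p) is T, p is F. ✓
b: Diamond (Diamond p or p) is F, p is F. ✗
c: Diamond (Diamond p or p) is T, p is T. ✓
— 2 worlds.
For not p or Diamond not Box p:
a: not p is T, Diamond not Box p is T. ✓
b: not p is T, Diamond not Box p is T. ✓
c: not p is F, Diamond not Box p is T. ✓
— 3 worlds.

2 and 3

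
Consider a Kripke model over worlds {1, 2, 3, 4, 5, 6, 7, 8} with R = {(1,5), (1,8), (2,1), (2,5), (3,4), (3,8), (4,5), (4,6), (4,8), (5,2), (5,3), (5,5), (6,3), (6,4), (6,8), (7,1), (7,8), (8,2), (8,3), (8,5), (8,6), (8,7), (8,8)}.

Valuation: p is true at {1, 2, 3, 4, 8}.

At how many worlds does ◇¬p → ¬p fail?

4

1: ◇¬p is T, ¬p is F. ✗
2: ◇¬p is T, ¬p is F. ✗
3: ◇¬p is F, ¬p is F. ✓
4: ◇¬p is T, ¬p is F. ✗
5: ◇¬p is T, ¬p is T. ✓
6: ◇¬p is F, ¬p is T. ✓
7: ◇¬p is F, ¬p is T. ✓
8: ◇¬p is T, ¬p is F. ✗
Satisfying worlds: {3, 5, 6, 7}.
So ◇¬p → ¬p fails at the other 4 worlds.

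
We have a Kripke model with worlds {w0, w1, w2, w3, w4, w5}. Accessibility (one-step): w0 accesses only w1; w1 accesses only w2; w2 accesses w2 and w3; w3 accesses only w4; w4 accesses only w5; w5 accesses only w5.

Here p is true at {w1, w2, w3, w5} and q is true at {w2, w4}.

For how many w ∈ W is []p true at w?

w0: successors {w1}; p there: w1:T. ✓
w1: successors {w2}; p there: w2:T. ✓
w2: successors {w2, w3}; p there: w2:T, w3:T. ✓
w3: successors {w4}; p there: w4:F. ✗
w4: successors {w5}; p there: w5:T. ✓
w5: successors {w5}; p there: w5:T. ✓
Satisfying worlds: {w0, w1, w2, w4, w5}.

5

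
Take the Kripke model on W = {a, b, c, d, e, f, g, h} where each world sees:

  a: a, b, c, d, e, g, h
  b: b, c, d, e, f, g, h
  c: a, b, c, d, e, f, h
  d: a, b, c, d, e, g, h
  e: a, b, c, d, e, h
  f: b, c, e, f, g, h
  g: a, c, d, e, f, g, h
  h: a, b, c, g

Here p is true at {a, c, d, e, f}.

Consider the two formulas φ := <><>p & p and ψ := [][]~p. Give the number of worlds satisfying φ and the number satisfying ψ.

5 and 0

For <><>p & p:
a: <><>p is T, p is T. ✓
b: <><>p is T, p is F. ✗
c: <><>p is T, p is T. ✓
d: <><>p is T, p is T. ✓
e: <><>p is T, p is T. ✓
f: <><>p is T, p is T. ✓
g: <><>p is T, p is F. ✗
h: <><>p is T, p is F. ✗
— 5 worlds.
For [][]~p:
a: successors {a, b, c, d, e, g, h}; []~p there: a:F, b:F, c:F, d:F, e:F, g:F, h:F. ✗
b: successors {b, c, d, e, f, g, h}; []~p there: b:F, c:F, d:F, e:F, f:F, g:F, h:F. ✗
c: successors {a, b, c, d, e, f, h}; []~p there: a:F, b:F, c:F, d:F, e:F, f:F, h:F. ✗
d: successors {a, b, c, d, e, g, h}; []~p there: a:F, b:F, c:F, d:F, e:F, g:F, h:F. ✗
e: successors {a, b, c, d, e, h}; []~p there: a:F, b:F, c:F, d:F, e:F, h:F. ✗
f: successors {b, c, e, f, g, h}; []~p there: b:F, c:F, e:F, f:F, g:F, h:F. ✗
g: successors {a, c, d, e, f, g, h}; []~p there: a:F, c:F, d:F, e:F, f:F, g:F, h:F. ✗
h: successors {a, b, c, g}; []~p there: a:F, b:F, c:F, g:F. ✗
— 0 worlds.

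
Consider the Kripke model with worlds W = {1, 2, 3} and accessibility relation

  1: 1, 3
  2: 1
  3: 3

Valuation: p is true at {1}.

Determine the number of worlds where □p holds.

1: successors {1, 3}; p there: 1:T, 3:F. ✗
2: successors {1}; p there: 1:T. ✓
3: successors {3}; p there: 3:F. ✗
Satisfying worlds: {2}.

1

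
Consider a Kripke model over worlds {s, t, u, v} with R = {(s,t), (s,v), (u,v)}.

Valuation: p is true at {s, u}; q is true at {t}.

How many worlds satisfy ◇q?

1

s: successors {t, v}; q there: t:T, v:F. ✓
t: no successors, so ◇q fails. ✗
u: successors {v}; q there: v:F. ✗
v: no successors, so ◇q fails. ✗
Satisfying worlds: {s}.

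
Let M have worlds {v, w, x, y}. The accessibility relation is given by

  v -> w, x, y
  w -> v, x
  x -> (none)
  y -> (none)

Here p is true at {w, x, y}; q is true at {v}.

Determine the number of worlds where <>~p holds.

v: successors {w, x, y}; ~p there: w:F, x:F, y:F. ✗
w: successors {v, x}; ~p there: v:T, x:F. ✓
x: no successors, so <>~p fails. ✗
y: no successors, so <>~p fails. ✗
Satisfying worlds: {w}.

1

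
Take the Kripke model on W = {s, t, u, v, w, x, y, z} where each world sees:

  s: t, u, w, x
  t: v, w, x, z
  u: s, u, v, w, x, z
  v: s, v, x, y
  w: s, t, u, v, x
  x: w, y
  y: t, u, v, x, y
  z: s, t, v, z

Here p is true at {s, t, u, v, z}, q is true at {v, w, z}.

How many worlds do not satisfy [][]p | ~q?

3

s: [][]p is F, ~q is T. ✓
t: [][]p is F, ~q is T. ✓
u: [][]p is F, ~q is T. ✓
v: [][]p is F, ~q is F. ✗
w: [][]p is F, ~q is F. ✗
x: [][]p is F, ~q is T. ✓
y: [][]p is F, ~q is T. ✓
z: [][]p is F, ~q is F. ✗
Satisfying worlds: {s, t, u, x, y}.
So [][]p | ~q fails at the other 3 worlds.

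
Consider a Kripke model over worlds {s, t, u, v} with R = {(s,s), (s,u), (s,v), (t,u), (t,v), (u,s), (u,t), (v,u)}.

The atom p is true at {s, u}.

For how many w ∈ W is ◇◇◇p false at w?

s: successors {s, u, v}; ◇◇p there: s:T, u:T, v:T. ✓
t: successors {u, v}; ◇◇p there: u:T, v:T. ✓
u: successors {s, t}; ◇◇p there: s:T, t:T. ✓
v: successors {u}; ◇◇p there: u:T. ✓
Satisfying worlds: {s, t, u, v}.
So ◇◇◇p fails at the other 0 worlds.

0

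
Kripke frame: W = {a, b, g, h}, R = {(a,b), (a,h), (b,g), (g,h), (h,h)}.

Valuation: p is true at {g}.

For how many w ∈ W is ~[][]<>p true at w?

4

a: [][]<>p is F. ✓
b: [][]<>p is F. ✓
g: [][]<>p is F. ✓
h: [][]<>p is F. ✓
Satisfying worlds: {a, b, g, h}.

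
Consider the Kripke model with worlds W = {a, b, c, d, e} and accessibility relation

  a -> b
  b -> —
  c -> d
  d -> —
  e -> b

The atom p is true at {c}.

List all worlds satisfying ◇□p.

{a, c, e}

a: successors {b}; □p there: b:T. ✓
b: no successors, so ◇□p fails. ✗
c: successors {d}; □p there: d:T. ✓
d: no successors, so ◇□p fails. ✗
e: successors {b}; □p there: b:T. ✓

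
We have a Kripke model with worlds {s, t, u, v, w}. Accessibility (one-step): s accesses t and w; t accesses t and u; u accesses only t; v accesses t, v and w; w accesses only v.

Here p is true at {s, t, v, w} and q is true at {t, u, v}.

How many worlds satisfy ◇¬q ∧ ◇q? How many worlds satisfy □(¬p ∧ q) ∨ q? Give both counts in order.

2 and 3

For ◇¬q ∧ ◇q:
s: ◇¬q is T, ◇q is T. ✓
t: ◇¬q is F, ◇q is T. ✗
u: ◇¬q is F, ◇q is T. ✗
v: ◇¬q is T, ◇q is T. ✓
w: ◇¬q is F, ◇q is T. ✗
— 2 worlds.
For □(¬p ∧ q) ∨ q:
s: □(¬p ∧ q) is F, q is F. ✗
t: □(¬p ∧ q) is F, q is T. ✓
u: □(¬p ∧ q) is F, q is T. ✓
v: □(¬p ∧ q) is F, q is T. ✓
w: □(¬p ∧ q) is F, q is F. ✗
— 3 worlds.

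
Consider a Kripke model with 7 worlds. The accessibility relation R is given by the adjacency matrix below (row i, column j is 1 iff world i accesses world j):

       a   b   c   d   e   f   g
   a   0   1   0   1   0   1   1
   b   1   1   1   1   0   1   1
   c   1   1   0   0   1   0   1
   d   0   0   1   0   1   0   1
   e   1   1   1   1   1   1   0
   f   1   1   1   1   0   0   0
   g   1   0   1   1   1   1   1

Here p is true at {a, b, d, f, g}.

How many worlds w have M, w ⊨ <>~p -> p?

a: <>~p is F, p is T. ✓
b: <>~p is T, p is T. ✓
c: <>~p is T, p is F. ✗
d: <>~p is T, p is T. ✓
e: <>~p is T, p is F. ✗
f: <>~p is T, p is T. ✓
g: <>~p is T, p is T. ✓
Satisfying worlds: {a, b, d, f, g}.

5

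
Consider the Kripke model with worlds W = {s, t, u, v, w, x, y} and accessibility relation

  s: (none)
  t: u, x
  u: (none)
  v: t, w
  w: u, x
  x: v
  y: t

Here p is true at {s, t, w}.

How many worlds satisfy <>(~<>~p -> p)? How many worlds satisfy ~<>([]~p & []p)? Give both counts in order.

4 and 5

For <>(~<>~p -> p):
s: no successors, so <>(~<>~p -> p) fails. ✗
t: successors {u, x}; ~<>~p -> p there: u:F, x:T. ✓
u: no successors, so <>(~<>~p -> p) fails. ✗
v: successors {t, w}; ~<>~p -> p there: t:T, w:T. ✓
w: successors {u, x}; ~<>~p -> p there: u:F, x:T. ✓
x: successors {v}; ~<>~p -> p there: v:F. ✗
y: successors {t}; ~<>~p -> p there: t:T. ✓
— 4 worlds.
For ~<>([]~p & []p):
s: <>([]~p & []p) is F. ✓
t: <>([]~p & []p) is T. ✗
u: <>([]~p & []p) is F. ✓
v: <>([]~p & []p) is F. ✓
w: <>([]~p & []p) is T. ✗
x: <>([]~p & []p) is F. ✓
y: <>([]~p & []p) is F. ✓
— 5 worlds.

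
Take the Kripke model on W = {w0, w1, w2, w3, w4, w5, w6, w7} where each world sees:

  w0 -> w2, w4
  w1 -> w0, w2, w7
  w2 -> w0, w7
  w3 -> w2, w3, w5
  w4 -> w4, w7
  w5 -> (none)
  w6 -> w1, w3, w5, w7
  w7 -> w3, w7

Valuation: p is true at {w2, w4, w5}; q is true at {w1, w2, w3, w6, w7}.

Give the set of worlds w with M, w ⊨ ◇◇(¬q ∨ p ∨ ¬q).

{w0, w1, w2, w3, w4, w6, w7}

w0: successors {w2, w4}; ◇(¬q ∨ p ∨ ¬q) there: w2:T, w4:T. ✓
w1: successors {w0, w2, w7}; ◇(¬q ∨ p ∨ ¬q) there: w0:T, w2:T, w7:F. ✓
w2: successors {w0, w7}; ◇(¬q ∨ p ∨ ¬q) there: w0:T, w7:F. ✓
w3: successors {w2, w3, w5}; ◇(¬q ∨ p ∨ ¬q) there: w2:T, w3:T, w5:F. ✓
w4: successors {w4, w7}; ◇(¬q ∨ p ∨ ¬q) there: w4:T, w7:F. ✓
w5: no successors, so ◇◇(¬q ∨ p ∨ ¬q) fails. ✗
w6: successors {w1, w3, w5, w7}; ◇(¬q ∨ p ∨ ¬q) there: w1:T, w3:T, w5:F, w7:F. ✓
w7: successors {w3, w7}; ◇(¬q ∨ p ∨ ¬q) there: w3:T, w7:F. ✓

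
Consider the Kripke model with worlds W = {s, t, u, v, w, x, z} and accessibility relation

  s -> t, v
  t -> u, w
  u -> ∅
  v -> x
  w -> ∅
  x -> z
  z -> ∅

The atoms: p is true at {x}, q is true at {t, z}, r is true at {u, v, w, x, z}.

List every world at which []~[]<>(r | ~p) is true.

{u, v, w, z}

s: successors {t, v}; ~[]<>(r | ~p) there: t:T, v:F. ✗
t: successors {u, w}; ~[]<>(r | ~p) there: u:F, w:F. ✗
u: no successors, so []~[]<>(r | ~p) holds vacuously. ✓
v: successors {x}; ~[]<>(r | ~p) there: x:T. ✓
w: no successors, so []~[]<>(r | ~p) holds vacuously. ✓
x: successors {z}; ~[]<>(r | ~p) there: z:F. ✗
z: no successors, so []~[]<>(r | ~p) holds vacuously. ✓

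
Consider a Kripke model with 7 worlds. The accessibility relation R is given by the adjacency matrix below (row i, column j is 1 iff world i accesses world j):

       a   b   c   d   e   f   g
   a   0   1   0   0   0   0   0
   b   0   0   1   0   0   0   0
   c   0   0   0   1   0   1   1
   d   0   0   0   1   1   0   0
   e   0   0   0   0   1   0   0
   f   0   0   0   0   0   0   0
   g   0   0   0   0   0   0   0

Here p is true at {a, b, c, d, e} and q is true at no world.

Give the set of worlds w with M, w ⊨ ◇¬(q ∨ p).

a: successors {b}; ¬(q ∨ p) there: b:F. ✗
b: successors {c}; ¬(q ∨ p) there: c:F. ✗
c: successors {d, f, g}; ¬(q ∨ p) there: d:F, f:T, g:T. ✓
d: successors {d, e}; ¬(q ∨ p) there: d:F, e:F. ✗
e: successors {e}; ¬(q ∨ p) there: e:F. ✗
f: no successors, so ◇¬(q ∨ p) fails. ✗
g: no successors, so ◇¬(q ∨ p) fails. ✗

{c}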